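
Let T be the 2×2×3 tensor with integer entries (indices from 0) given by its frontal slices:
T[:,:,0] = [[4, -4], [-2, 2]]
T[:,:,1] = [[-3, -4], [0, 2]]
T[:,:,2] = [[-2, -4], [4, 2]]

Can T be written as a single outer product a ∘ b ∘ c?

No

The mode-3 unfolding of T (rows indexed by k, columns by (i,j) = (0,0), (0,1), (1,0), (1,1)) is [[4, -4, -2, 2], [-3, -4, 0, 2], [-2, -4, 4, 2]].
There the 3×3 minor on rows k ∈ {0, 1, 2}, columns (i,j) ∈ {(0,0), (0,1), (1,0)} is det [[4, -4, -2], [-3, -4, 0], [-2, -4, 4]] = -120 ≠ 0, so this unfolding has rank ≥ 3; CP rank is at least every unfolding rank, so rank(T) ≥ 3.
In particular rank(T) ≥ 3 > 1, so T is not rank-1.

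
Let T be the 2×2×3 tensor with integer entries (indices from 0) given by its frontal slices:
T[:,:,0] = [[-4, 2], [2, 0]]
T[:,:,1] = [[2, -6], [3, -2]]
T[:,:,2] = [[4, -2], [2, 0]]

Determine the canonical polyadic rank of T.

3

Lower bound: the mode-3 unfolding of T (rows indexed by k, columns by (i,j) = (0,0), (0,1), (1,0), (1,1)) is [[-4, 2, 2, 0], [2, -6, 3, -2], [4, -2, 2, 0]].
There the 3×3 minor on rows k ∈ {0, 1, 2}, columns (i,j) ∈ {(0,0), (0,1), (1,0)} is det [[-4, 2, 2], [2, -6, 3], [4, -2, 2]] = 80 ≠ 0, so this unfolding has rank ≥ 3; CP rank is at least every unfolding rank, so rank(T) ≥ 3. (This is only a lower bound: in general the CP rank may exceed every unfolding rank, so we still need to exhibit 3 rank-1 terms summing to T.)
Upper bound: T is a sum of 3 rank-1 terms, T = [0, 1] (x) [1, 0] (x) [2, 4, 2] + [1, 0] (x) [2, -1] (x) [-2, 2, 2] + [2, 1] (x) [1, 2] (x) [0, -1, 0] (written with every a and b primitive with positive leading entry and the scale carried by c; CP decompositions are not unique, and this one is verified by expanding entrywise), so rank(T) ≤ 3.
These bounds meet, so rank(T) = 3.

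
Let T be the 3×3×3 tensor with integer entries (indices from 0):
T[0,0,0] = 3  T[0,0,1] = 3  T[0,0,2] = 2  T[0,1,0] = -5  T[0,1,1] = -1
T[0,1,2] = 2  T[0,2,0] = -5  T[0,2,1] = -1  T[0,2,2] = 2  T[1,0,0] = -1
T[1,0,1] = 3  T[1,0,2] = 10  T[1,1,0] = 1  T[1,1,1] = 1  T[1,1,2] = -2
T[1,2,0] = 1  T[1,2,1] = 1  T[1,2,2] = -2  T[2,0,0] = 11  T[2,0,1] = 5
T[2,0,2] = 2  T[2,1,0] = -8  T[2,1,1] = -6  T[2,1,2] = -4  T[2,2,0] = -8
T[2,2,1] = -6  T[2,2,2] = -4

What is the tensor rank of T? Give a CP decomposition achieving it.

Lower bound: the mode-3 unfolding of T (rows indexed by k, columns by (i,j) = (0,0), (0,1), (0,2), (1,0), (1,1), (1,2), (2,0), (2,1), (2,2)) is [[3, -5, -5, -1, 1, 1, 11, -8, -8], [3, -1, -1, 3, 1, 1, 5, -6, -6], [2, 2, 2, 10, -2, -2, 2, -4, -4]].
There the 3×3 minor on rows k ∈ {0, 1, 2}, columns (i,j) ∈ {(0,0), (0,1), (1,0)} is det [[3, -5, -1], [3, -1, 3], [2, 2, 10]] = 64 ≠ 0, so this unfolding has rank ≥ 3; CP rank is at least every unfolding rank, so rank(T) ≥ 3. (This is only a lower bound: in general the CP rank may exceed every unfolding rank, so we still need to exhibit 3 rank-1 terms summing to T.)
Upper bound: T is a sum of 3 rank-1 terms, T = (0, 2, 1) (x) (2, -1, -1) (x) (1, 1, 2) + (1, -1, 2) (x) (1, -1, -1) (x) (4, 2, 0) + (1, 1, -1) (x) (1, 1, 1) (x) (-1, 1, 2) (one valid choice — decompositions are not unique — normalised so each a, b is primitive with positive first nonzero entry; check it by expanding all entries), so rank(T) ≤ 3.
These bounds meet, so rank(T) = 3.

rank(T) = 3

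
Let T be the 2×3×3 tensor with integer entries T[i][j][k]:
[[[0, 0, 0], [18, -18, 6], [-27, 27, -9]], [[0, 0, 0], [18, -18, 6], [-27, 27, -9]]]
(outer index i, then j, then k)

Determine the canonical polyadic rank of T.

1

Lower bound: T ≠ 0 (e.g. T[0,1,0] = 18), so rank(T) ≥ 1.
Upper bound: if T = a (x) b (x) c then every fibre of T is a multiple of the corresponding factor, so read the factors off the fibres through the nonzero entry T[0,1,0] = 18.
The mode-1 fibre T[:,1,0] = [18, 18] gives a = [1, 1] (primitive direction); the mode-2 fibre T[0,:,0] = [0, 18, -27] gives b = [0, 2, -3]; then c[k] = T[0,1,k] / (a[0]·b[1]) = [18, -18, 6] / 2 = [9, -9, 3].
Expanding [1, 1] (x) [0, 2, -3] (x) [9, -9, 3] reproduces all 18 entries of T, so T = [1, 1] (x) [0, 2, -3] (x) [9, -9, 3] and rank(T) ≤ 1.
These bounds meet, so rank(T) = 1.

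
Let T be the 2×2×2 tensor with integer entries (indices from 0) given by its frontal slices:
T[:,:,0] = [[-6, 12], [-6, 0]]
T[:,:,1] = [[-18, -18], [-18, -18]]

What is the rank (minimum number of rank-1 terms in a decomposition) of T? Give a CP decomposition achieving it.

rank(T) = 2

Lower bound: the mode-2 unfolding of T (rows indexed by j, columns by (i,k) = (0,0), (0,1), (1,0), (1,1)) is [[-6, -18, -6, -18], [12, -18, 0, -18]].
There the 2×2 minor on rows j ∈ {0, 1}, columns (i,k) ∈ {(0,0), (0,1)} is det [[-6, -18], [12, -18]] = 324 ≠ 0, so this unfolding has rank ≥ 2; CP rank is at least every unfolding rank, so rank(T) ≥ 2. (Flattening ranks never certify an upper bound on CP rank; for that we must actually write T with 2 rank-1 terms.)
Upper bound — finding two terms. Write S_k = T[:,:,k] for the frontal slices: S₀ = [[-6, 12], [-6, 0]], S₁ = [[-18, -18], [-18, -18]].
If T = a₁ ∘ b₁ ∘ c₁ + a₂ ∘ b₂ ∘ c₂ then each S_k = c₁[k]·a₁b₁ᵀ + c₂[k]·a₂b₂ᵀ. S₀ and S₁ are linearly independent, so a₁b₁ᵀ and a₂b₂ᵀ must span the same plane of matrices: they are the rank-1 matrices of the form x·S₀ + y·S₁.
det(x·S₀ + y·S₁) is 72·x² + 216·xy = 72·(x + 3·y)(x), vanishing at (x:y) = (3:-1) and (0:1).
M₁ = 3·S₀ − S₁ = [[0, 54], [0, 18]] = 18·[3, 1][0, 1]ᵀ and M₂ = S₁ = [[-18, -18], [-18, -18]] = (-18)·[1, 1][1, 1]ᵀ, so take a₁ = [3, 1], b₁ = [0, 1], a₂ = [1, 1], b₂ = [1, 1].
Each slice is an integer combination of E₁ = a₁b₁ᵀ and E₂ = a₂b₂ᵀ: S₀ = 6·E₁ − 6·E₂, S₁ = −18·E₂; reading off coefficients, c₁ = [6, 0] and c₂ = [-6, -18].
Hence T = [3, 1] ∘ [0, 1] ∘ [6, 0] + [1, 1] ∘ [1, 1] ∘ [-6, -18], so rank(T) ≤ 2.
These bounds meet, so rank(T) = 2.
Check entry T[0,1,1] = -18: (3)·(1)·(0) + (1)·(1)·(-18) = -18.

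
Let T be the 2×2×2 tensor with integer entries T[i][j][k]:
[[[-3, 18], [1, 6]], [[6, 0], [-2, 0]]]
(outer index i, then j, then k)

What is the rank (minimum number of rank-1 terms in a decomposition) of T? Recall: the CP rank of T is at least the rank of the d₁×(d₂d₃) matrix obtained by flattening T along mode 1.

Lower bound: in the mode-1 unfolding of T (rows indexed by i, columns by (j,k)) the 2×2 minor on rows i ∈ {0, 1}, columns (j,k) ∈ {(0,0), (0,1)} is det [[-3, 18], [6, 0]] = -108 ≠ 0, so that unfolding has rank ≥ 2 and hence rank(T) ≥ 2 (CP rank is at least every unfolding rank, though it can be larger).
Upper bound: with S_k = T[:,:,k], the two rank-1 terms a₁b₁ᵀ, a₂b₂ᵀ are the rank-1 members of the pencil x·S₀ + y·S₁.
det(x·S₀ + y·S₁) is −72·xy = (-72)·(y)(x), vanishing at (x:y) = (1:0) and (0:1).
M₁ = S₀ = [[-3, 1], [6, -2]] = −[1, -2][3, -1]ᵀ and M₂ = S₁ = [[18, 6], [0, 0]] = 6·[1, 0][3, 1]ᵀ, so take a₁ = [1, -2], b₁ = [3, -1], a₂ = [1, 0], b₂ = [3, 1].
Each slice is an integer combination of E₁ = a₁b₁ᵀ and E₂ = a₂b₂ᵀ: S₀ = −E₁, S₁ = 6·E₂; reading off coefficients, c₁ = [-1, 0] and c₂ = [0, 6].
Hence T = [1, -2] ⊗ [3, -1] ⊗ [-1, 0] + [1, 0] ⊗ [3, 1] ⊗ [0, 6], so rank(T) ≤ 2.
These bounds meet, so rank(T) = 2.

2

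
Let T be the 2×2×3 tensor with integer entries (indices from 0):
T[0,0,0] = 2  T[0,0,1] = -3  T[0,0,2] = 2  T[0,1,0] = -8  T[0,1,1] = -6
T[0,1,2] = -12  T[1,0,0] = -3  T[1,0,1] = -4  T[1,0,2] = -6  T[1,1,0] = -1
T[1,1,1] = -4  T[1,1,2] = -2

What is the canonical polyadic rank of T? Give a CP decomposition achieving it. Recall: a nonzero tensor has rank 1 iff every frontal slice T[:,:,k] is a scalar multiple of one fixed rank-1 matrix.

Lower bound: the mode-3 unfolding of T (rows indexed by k, columns by (i,j) = (0,0), (0,1), (1,0), (1,1)) is [[2, -8, -3, -1], [-3, -6, -4, -4], [2, -12, -6, -2]].
There the 3×3 minor on rows k ∈ {0, 1, 2}, columns (i,j) ∈ {(0,0), (0,1), (1,0)} is det [[2, -8, -3], [-3, -6, -4], [2, -12, -6]] = 40 ≠ 0, so this unfolding has rank ≥ 3; CP rank is at least every unfolding rank, so rank(T) ≥ 3. (Unfolding ranks only ever bound the CP rank from below — rank(T) can be strictly larger than all of them — so the matching upper bound has to come from an explicit 3-term decomposition.)
Upper bound: T is a sum of 3 rank-1 terms, T = [1, 0] ⊗ [1, -2] ⊗ [2, 1, 2] + [1, 1] ⊗ [1, 1] ⊗ [-2, -4, -4] + [2, -1] ⊗ [1, -1] ⊗ [1, 0, 2] (one valid choice — decompositions are not unique — normalised so each a, b is primitive with positive first nonzero entry; check it by expanding all entries), so rank(T) ≤ 3.
These bounds meet, so rank(T) = 3.

rank(T) = 3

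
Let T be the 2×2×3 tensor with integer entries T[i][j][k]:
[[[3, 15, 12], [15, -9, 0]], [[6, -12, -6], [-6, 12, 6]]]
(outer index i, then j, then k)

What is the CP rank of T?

Lower bound: the mode-2 unfolding of T (rows indexed by j, columns by (i,k) = (0,0), (0,1), (0,2), (1,0), (1,1), (1,2)) is [[3, 15, 12, 6, -12, -6], [15, -9, 0, -6, 12, 6]].
There the 2×2 minor on rows j ∈ {0, 1}, columns (i,k) ∈ {(0,0), (0,1)} is det [[3, 15], [15, -9]] = -252 ≠ 0, so this unfolding has rank ≥ 2; CP rank is at least every unfolding rank, so rank(T) ≥ 2. (This is only a lower bound: in general the CP rank may exceed every unfolding rank, so we still need to exhibit 2 rank-1 terms summing to T.)
Upper bound — finding two terms. Write S_k = T[:,:,k] for the frontal slices: S₀ = [[3, 15], [6, -6]], S₁ = [[15, -9], [-12, 12]], S₂ = [[12, 0], [-6, 6]].
If T = a₁ ⊗ b₁ ⊗ c₁ + a₂ ⊗ b₂ ⊗ c₂ then each S_k = c₁[k]·a₁b₁ᵀ + c₂[k]·a₂b₂ᵀ. S₀ and S₁ are linearly independent, so a₁b₁ᵀ and a₂b₂ᵀ must span the same plane of matrices: they are the rank-1 matrices of the form x·S₀ + y·S₁.
det(x·S₀ + y·S₁) is −108·x² + 180·xy + 72·y² = (-36)·(x − 2·y)(3·x + y), vanishing at (x:y) = (2:1) and (1:-3).
M₁ = 2·S₀ + S₁ = [[21, 21], [0, 0]] = 21·(1, 0)(1, 1)ᵀ and M₂ = S₀ − 3·S₁ = [[-42, 42], [42, -42]] = (-42)·(1, -1)(1, -1)ᵀ, so take a₁ = (1, 0), b₁ = (1, 1), a₂ = (1, -1), b₂ = (1, -1).
Each slice is an integer combination of E₁ = a₁b₁ᵀ and E₂ = a₂b₂ᵀ: S₀ = 9·E₁ − 6·E₂, S₁ = 3·E₁ + 12·E₂, S₂ = 6·E₁ + 6·E₂; reading off coefficients, c₁ = (9, 3, 6) and c₂ = (-6, 12, 6).
Hence T = (1, 0) ⊗ (1, 1) ⊗ (9, 3, 6) + (1, -1) ⊗ (1, -1) ⊗ (-6, 12, 6), so rank(T) ≤ 2.
These bounds meet, so rank(T) = 2.

2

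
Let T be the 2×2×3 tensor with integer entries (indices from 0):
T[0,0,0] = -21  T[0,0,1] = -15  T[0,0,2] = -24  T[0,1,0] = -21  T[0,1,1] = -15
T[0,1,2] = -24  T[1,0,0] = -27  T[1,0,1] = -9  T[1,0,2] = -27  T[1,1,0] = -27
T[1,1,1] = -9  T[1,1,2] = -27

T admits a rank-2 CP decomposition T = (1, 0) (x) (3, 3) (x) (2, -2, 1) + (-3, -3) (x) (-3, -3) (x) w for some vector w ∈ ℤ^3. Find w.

w = (-3, -1, -3)

Subtract the known terms from T to get the rank-1 residual R = (-3, -3) (x) (-3, -3) (x) w, so R[i,j,k] = a[i]·b[j]·w[k]. Pick indices with nonzero a[0]·b[0] = (-3)·(-3) = 9. Only the fibre through (0,0,·) is needed: R[0,0,:] = T[0,0,:] − Σₗ aₗ[0]bₗ[0]cₗ = [-21, -15, -24] − (1)·(3)·(2, -2, 1) = [-27, -9, -27]. Then w[k] = R[0,0,k] / 9 for each k, giving w = [-27, -9, -27] / 9 = (-3, -1, -3).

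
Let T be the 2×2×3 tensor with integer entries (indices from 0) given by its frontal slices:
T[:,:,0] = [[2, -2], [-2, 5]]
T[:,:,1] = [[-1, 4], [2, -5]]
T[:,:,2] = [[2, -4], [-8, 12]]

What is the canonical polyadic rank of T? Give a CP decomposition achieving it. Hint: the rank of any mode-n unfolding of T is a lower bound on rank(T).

Lower bound: in the mode-3 unfolding of T (rows indexed by k, columns by (i,j)) the 3×3 minor on rows k ∈ {0, 1, 2}, columns (i,j) ∈ {(0,0), (0,1), (1,0)} is det [[2, -2, -2], [-1, 4, 2], [2, -4, -8]] = -32 ≠ 0, so that unfolding has rank ≥ 3 and hence rank(T) ≥ 3 (CP rank is at least every unfolding rank, though it can be larger).
Upper bound: T is a sum of 3 rank-1 terms, T = [0, 1] ⊗ [1, -1] ⊗ [2, 0, -4] + [1, -2] ⊗ [1, -2] ⊗ [2, -1, 2] + [2, -1] ⊗ [0, 1] ⊗ [1, 1, 0] (one valid choice — decompositions are not unique — normalised so each a, b is primitive with positive first nonzero entry; check it by expanding all entries), so rank(T) ≤ 3.
These bounds meet, so rank(T) = 3.

rank(T) = 3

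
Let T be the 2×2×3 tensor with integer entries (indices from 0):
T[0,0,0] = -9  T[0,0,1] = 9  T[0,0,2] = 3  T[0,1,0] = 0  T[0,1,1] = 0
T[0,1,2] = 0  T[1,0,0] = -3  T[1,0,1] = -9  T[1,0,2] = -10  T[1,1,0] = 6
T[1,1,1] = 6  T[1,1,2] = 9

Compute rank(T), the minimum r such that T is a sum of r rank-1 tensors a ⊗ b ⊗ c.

Lower bound: the mode-1 unfolding of T (rows indexed by i, columns by (j,k) = (0,0), (0,1), (0,2), (1,0), (1,1), (1,2)) is [[-9, 9, 3, 0, 0, 0], [-3, -9, -10, 6, 6, 9]].
There the 2×2 minor on rows i ∈ {0, 1}, columns (j,k) ∈ {(0,0), (0,1)} is det [[-9, 9], [-3, -9]] = 108 ≠ 0, so this unfolding has rank ≥ 2; CP rank is at least every unfolding rank, so rank(T) ≥ 2. (This is only a lower bound: in general the CP rank may exceed every unfolding rank, so we still need to exhibit 2 rank-1 terms summing to T.)
Upper bound — finding two terms. Write S_k = T[:,:,k] for the frontal slices: S₀ = [[-9, 0], [-3, 6]], S₁ = [[9, 0], [-9, 6]], S₂ = [[3, 0], [-10, 9]].
If T = a₁ ⊗ b₁ ⊗ c₁ + a₂ ⊗ b₂ ⊗ c₂ then each S_k = c₁[k]·a₁b₁ᵀ + c₂[k]·a₂b₂ᵀ. S₀ and S₁ are linearly independent, so a₁b₁ᵀ and a₂b₂ᵀ must span the same plane of matrices: they are the rank-1 matrices of the form x·S₀ + y·S₁.
det(x·S₀ + y·S₁) is −54·x² + 54·y² = (-54)·(x − y)(x + y), vanishing at (x:y) = (1:1) and (1:-1).
M₁ = S₀ + S₁ = [[0, 0], [-12, 12]] = (-12)·[0, 1][1, -1]ᵀ and M₂ = S₀ − S₁ = [[-18, 0], [6, 0]] = (-6)·[3, -1][1, 0]ᵀ, so take a₁ = [0, 1], b₁ = [1, -1], a₂ = [3, -1], b₂ = [1, 0].
Each slice is an integer combination of E₁ = a₁b₁ᵀ and E₂ = a₂b₂ᵀ: S₀ = −6·E₁ − 3·E₂, S₁ = −6·E₁ + 3·E₂, S₂ = −9·E₁ + E₂; reading off coefficients, c₁ = [-6, -6, -9] and c₂ = [-3, 3, 1].
Hence T = [0, 1] ⊗ [1, -1] ⊗ [-6, -6, -9] + [3, -1] ⊗ [1, 0] ⊗ [-3, 3, 1], so rank(T) ≤ 2.
These bounds meet, so rank(T) = 2.

2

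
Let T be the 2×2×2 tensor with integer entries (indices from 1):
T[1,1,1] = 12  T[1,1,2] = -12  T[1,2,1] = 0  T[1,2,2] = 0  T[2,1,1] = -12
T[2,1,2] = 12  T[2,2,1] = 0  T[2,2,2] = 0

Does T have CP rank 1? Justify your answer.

Yes

If T = a ⊗ b ⊗ c then every fibre of T is a multiple of the corresponding factor, so read the factors off the fibres through the nonzero entry T[1,1,1] = 12.
The mode-1 fibre T[:,1,1] = [12, -12] gives a = [1, -1] (primitive direction); the mode-2 fibre T[1,:,1] = [12, 0] gives b = [1, 0]; then c[k] = T[1,1,k] / (a[1]·b[1]) = [12, -12] / 1 = [12, -12].
Expanding [1, -1] ⊗ [1, 0] ⊗ [12, -12] reproduces all 8 entries of T, so T = [1, -1] ⊗ [1, 0] ⊗ [12, -12] and rank(T) ≤ 1.
Equivalently every frontal slice T[:,:,k] is c[k] times the rank-1 matrix [1, -1] ⊗ [1, 0]. So T has rank 1 (it is nonzero).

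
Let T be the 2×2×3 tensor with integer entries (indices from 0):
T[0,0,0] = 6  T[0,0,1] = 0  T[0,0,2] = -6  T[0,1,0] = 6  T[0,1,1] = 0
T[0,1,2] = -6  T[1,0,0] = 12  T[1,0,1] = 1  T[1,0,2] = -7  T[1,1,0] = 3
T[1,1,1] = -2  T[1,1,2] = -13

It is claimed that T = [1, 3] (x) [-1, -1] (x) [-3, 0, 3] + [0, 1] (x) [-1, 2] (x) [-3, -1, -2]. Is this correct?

Reconstruct entry (0,0,0) from the claimed factors: Σₗ aₗ[0]bₗ[0]cₗ[0] = (1)·(-1)·(-3) + (0)·(-1)·(-3) = 3, but T[0,0,0] = 6. The claim is false.

No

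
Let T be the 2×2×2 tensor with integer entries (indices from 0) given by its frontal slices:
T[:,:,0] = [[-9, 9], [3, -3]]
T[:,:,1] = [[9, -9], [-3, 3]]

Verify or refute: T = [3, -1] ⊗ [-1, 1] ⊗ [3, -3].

Yes

Reconstruct entrywise from the claimed factors. For example, T[1,1,1] = 3 and Σₗ aₗ[1]bₗ[1]cₗ[1] = (-1)·(1)·(-3) = 3; checking all 8 entries, every one matches. The claim holds.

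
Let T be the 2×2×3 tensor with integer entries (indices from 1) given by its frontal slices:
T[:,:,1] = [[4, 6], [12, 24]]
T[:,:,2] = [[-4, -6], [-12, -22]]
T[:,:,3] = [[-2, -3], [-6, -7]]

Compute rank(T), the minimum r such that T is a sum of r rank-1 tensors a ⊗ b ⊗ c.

Lower bound: the mode-1 unfolding of T (rows indexed by i, columns by (j,k) = (1,1), (1,2), (1,3), (2,1), (2,2), (2,3)) is [[4, -4, -2, 6, -6, -3], [12, -12, -6, 24, -22, -7]].
There the 2×2 minor on rows i ∈ {1, 2}, columns (j,k) ∈ {(1,1), (2,1)} is det [[4, 6], [12, 24]] = 24 ≠ 0, so this unfolding has rank ≥ 2; CP rank is at least every unfolding rank, so rank(T) ≥ 2. (Unfolding ranks only ever bound the CP rank from below — rank(T) can be strictly larger than all of them — so the matching upper bound has to come from an explicit 2-term decomposition.)
Upper bound — finding two terms. Write S_k = T[:,:,k] for the frontal slices: S₁ = [[4, 6], [12, 24]], S₂ = [[-4, -6], [-12, -22]], S₃ = [[-2, -3], [-6, -7]].
If T = a₁ ⊗ b₁ ⊗ c₁ + a₂ ⊗ b₂ ⊗ c₂ then each S_k = c₁[k]·a₁b₁ᵀ + c₂[k]·a₂b₂ᵀ. S₁ and S₂ are linearly independent, so a₁b₁ᵀ and a₂b₂ᵀ must span the same plane of matrices: they are the rank-1 matrices of the form x·S₁ + y·S₂.
det(x·S₁ + y·S₂) is 24·x² − 40·xy + 16·y² = 8·(3·x − 2·y)(x − y), vanishing at (x:y) = (2:3) and (1:1).
M₁ = 2·S₁ + 3·S₂ = [[-4, -6], [-12, -18]] = (-2)·[1, 3][2, 3]ᵀ and M₂ = S₁ + S₂ = [[0, 0], [0, 2]] = 2·[0, 1][0, 1]ᵀ, so take a₁ = [1, 3], b₁ = [2, 3], a₂ = [0, 1], b₂ = [0, 1].
Each slice is an integer combination of E₁ = a₁b₁ᵀ and E₂ = a₂b₂ᵀ: S₁ = 2·E₁ + 6·E₂, S₂ = −2·E₁ − 4·E₂, S₃ = −E₁ + 2·E₂; reading off coefficients, c₁ = [2, -2, -1] and c₂ = [6, -4, 2].
Hence T = [1, 3] ⊗ [2, 3] ⊗ [2, -2, -1] + [0, 1] ⊗ [0, 1] ⊗ [6, -4, 2], so rank(T) ≤ 2.
These bounds meet, so rank(T) = 2.

2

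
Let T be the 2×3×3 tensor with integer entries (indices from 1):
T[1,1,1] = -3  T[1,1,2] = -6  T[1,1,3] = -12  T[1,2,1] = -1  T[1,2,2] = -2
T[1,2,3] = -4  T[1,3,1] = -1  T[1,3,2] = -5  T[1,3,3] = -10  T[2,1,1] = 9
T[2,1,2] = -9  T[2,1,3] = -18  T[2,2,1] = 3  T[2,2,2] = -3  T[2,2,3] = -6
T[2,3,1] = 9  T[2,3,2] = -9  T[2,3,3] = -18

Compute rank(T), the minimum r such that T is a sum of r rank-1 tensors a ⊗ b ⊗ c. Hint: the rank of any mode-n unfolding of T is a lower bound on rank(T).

2

Lower bound: in the mode-3 unfolding of T (rows indexed by k, columns by (i,j)) the 2×2 minor on rows k ∈ {1, 2}, columns (i,j) ∈ {(1,1), (1,3)} is det [[-3, -1], [-6, -5]] = 9 ≠ 0, so that unfolding has rank ≥ 2 and hence rank(T) ≥ 2 (CP rank is at least every unfolding rank, though it can be larger).
Upper bound: with S_k = T[:,:,k], the two rank-1 terms a₁b₁ᵀ, a₂b₂ᵀ are the rank-1 members of the pencil x·S₁ + y·S₂.
The 2×2 minor of x·S₁ + y·S₂ on rows {1,2}, columns {1,3} is −18·x² + 9·xy + 9·y² = (-9)·(x − y)(2·x + y), vanishing at (x:y) = (1:1) and (1:-2).
M₁ = S₁ + S₂ = [[-9, -3, -6], [0, 0, 0]] = (-3)·[1, 0][3, 1, 2]ᵀ and M₂ = S₁ − 2·S₂ = [[9, 3, 9], [27, 9, 27]] = 3·[1, 3][3, 1, 3]ᵀ, so take a₁ = [1, 0], b₁ = [3, 1, 2], a₂ = [1, 3], b₂ = [3, 1, 3].
Each slice is an integer combination of E₁ = a₁b₁ᵀ and E₂ = a₂b₂ᵀ: S₁ = −2·E₁ + E₂, S₂ = −E₁ − E₂, S₃ = −2·E₁ − 2·E₂; reading off coefficients, c₁ = [-2, -1, -2] and c₂ = [1, -1, -2].
Hence T = [1, 0] ⊗ [3, 1, 2] ⊗ [-2, -1, -2] + [1, 3] ⊗ [3, 1, 3] ⊗ [1, -1, -2], so rank(T) ≤ 2.
These bounds meet, so rank(T) = 2.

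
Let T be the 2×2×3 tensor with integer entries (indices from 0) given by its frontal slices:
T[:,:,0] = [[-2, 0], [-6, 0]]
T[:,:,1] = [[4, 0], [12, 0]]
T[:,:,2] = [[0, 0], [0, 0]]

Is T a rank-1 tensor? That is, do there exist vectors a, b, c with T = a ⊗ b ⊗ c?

Yes

If T = a ⊗ b ⊗ c then every fibre of T is a multiple of the corresponding factor, so read the factors off the fibres through the nonzero entry T[0,0,0] = -2.
The mode-1 fibre T[:,0,0] = [-2, -6] gives a = (1, 3) (primitive direction); the mode-2 fibre T[0,:,0] = [-2, 0] gives b = (1, 0); then c[k] = T[0,0,k] / (a[0]·b[0]) = [-2, 4, 0] / 1 = (-2, 4, 0).
Expanding (1, 3) ⊗ (1, 0) ⊗ (-2, 4, 0) reproduces all 12 entries of T, so T = (1, 3) ⊗ (1, 0) ⊗ (-2, 4, 0) and rank(T) ≤ 1.
Equivalently every frontal slice T[:,:,k] is c[k] times the rank-1 matrix (1, 3) ⊗ (1, 0). So T has rank 1 (it is nonzero).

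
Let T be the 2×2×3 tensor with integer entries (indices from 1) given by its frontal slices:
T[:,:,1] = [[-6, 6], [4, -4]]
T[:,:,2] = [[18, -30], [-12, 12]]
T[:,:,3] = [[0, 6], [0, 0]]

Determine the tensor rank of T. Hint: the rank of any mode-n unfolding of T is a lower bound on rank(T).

Lower bound: the mode-1 unfolding of T (rows indexed by i, columns by (j,k) = (1,1), (1,2), (1,3), (2,1), (2,2), (2,3)) is [[-6, 18, 0, 6, -30, 6], [4, -12, 0, -4, 12, 0]].
There the 2×2 minor on rows i ∈ {1, 2}, columns (j,k) ∈ {(1,1), (2,2)} is det [[-6, -30], [4, 12]] = 48 ≠ 0, so this unfolding has rank ≥ 2; CP rank is at least every unfolding rank, so rank(T) ≥ 2. (Unfolding ranks only ever bound the CP rank from below — rank(T) can be strictly larger than all of them — so the matching upper bound has to come from an explicit 2-term decomposition.)
Upper bound — finding two terms. Write S_k = T[:,:,k] for the frontal slices: S₁ = [[-6, 6], [4, -4]], S₂ = [[18, -30], [-12, 12]], S₃ = [[0, 6], [0, 0]].
If T = a₁ (x) b₁ (x) c₁ + a₂ (x) b₂ (x) c₂ then each S_k = c₁[k]·a₁b₁ᵀ + c₂[k]·a₂b₂ᵀ. S₁ and S₂ are linearly independent, so a₁b₁ᵀ and a₂b₂ᵀ must span the same plane of matrices: they are the rank-1 matrices of the form x·S₁ + y·S₂.
det(x·S₁ + y·S₂) is 48·xy − 144·y² = 48·(x − 3·y)(y), vanishing at (x:y) = (3:1) and (1:0).
M₁ = 3·S₁ + S₂ = [[0, -12], [0, 0]] = (-12)·(1, 0)(0, 1)ᵀ and M₂ = S₁ = [[-6, 6], [4, -4]] = (-2)·(3, -2)(1, -1)ᵀ, so take a₁ = (1, 0), b₁ = (0, 1), a₂ = (3, -2), b₂ = (1, -1).
Each slice is an integer combination of E₁ = a₁b₁ᵀ and E₂ = a₂b₂ᵀ: S₁ = −2·E₂, S₂ = −12·E₁ + 6·E₂, S₃ = 6·E₁; reading off coefficients, c₁ = (0, -12, 6) and c₂ = (-2, 6, 0).
Hence T = (1, 0) (x) (0, 1) (x) (0, -12, 6) + (3, -2) (x) (1, -1) (x) (-2, 6, 0), so rank(T) ≤ 2.
These bounds meet, so rank(T) = 2.

2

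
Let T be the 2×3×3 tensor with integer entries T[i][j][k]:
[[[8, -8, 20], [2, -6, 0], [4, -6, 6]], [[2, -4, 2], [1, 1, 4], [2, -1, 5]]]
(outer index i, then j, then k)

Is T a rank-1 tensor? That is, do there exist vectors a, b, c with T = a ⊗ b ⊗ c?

The mode-3 unfolding of T (rows indexed by k, columns by (i,j) = (0,0), (0,1), (0,2), (1,0), (1,1), (1,2)) is [[8, 2, 4, 2, 1, 2], [-8, -6, -6, -4, 1, -1], [20, 0, 6, 2, 4, 5]].
There the 3×3 minor on rows k ∈ {0, 1, 2}, columns (i,j) ∈ {(0,0), (0,1), (0,2)} is det [[8, 2, 4], [-8, -6, -6], [20, 0, 6]] = 48 ≠ 0, so this unfolding has rank ≥ 3; CP rank is at least every unfolding rank, so rank(T) ≥ 3.
In particular rank(T) ≥ 3 > 1, so T is not rank-1.

No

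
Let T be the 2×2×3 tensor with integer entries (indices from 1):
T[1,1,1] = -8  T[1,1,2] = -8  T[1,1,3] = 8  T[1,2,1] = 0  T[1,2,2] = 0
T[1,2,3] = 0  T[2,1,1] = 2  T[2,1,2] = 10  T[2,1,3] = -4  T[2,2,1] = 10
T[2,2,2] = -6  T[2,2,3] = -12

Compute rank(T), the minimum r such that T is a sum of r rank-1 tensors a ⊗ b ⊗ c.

3

Lower bound: the mode-3 unfolding of T (rows indexed by k, columns by (i,j) = (1,1), (1,2), (2,1), (2,2)) is [[-8, 0, 2, 10], [-8, 0, 10, -6], [8, 0, -4, -12]].
There the 3×3 minor on rows k ∈ {1, 2, 3}, columns (i,j) ∈ {(1,1), (2,1), (2,2)} is det [[-8, 2, 10], [-8, 10, -6], [8, -4, -12]] = 384 ≠ 0, so this unfolding has rank ≥ 3; CP rank is at least every unfolding rank, so rank(T) ≥ 3. (Unfolding ranks only ever bound the CP rank from below — rank(T) can be strictly larger than all of them — so the matching upper bound has to come from an explicit 3-term decomposition.)
Upper bound: T is a sum of 3 rank-1 terms, T = [0, 1] ⊗ [1, -2] ⊗ [-4, 4, 4] + [0, 1] ⊗ [1, 1] ⊗ [2, 2, -4] + [2, -1] ⊗ [1, 0] ⊗ [-4, -4, 4] (written with every a and b primitive with positive leading entry and the scale carried by c; CP decompositions are not unique, and this one is verified by expanding entrywise), so rank(T) ≤ 3.
These bounds meet, so rank(T) = 3.
Check entry T[1,1,2] = -8: (0)·(1)·(4) + (0)·(1)·(2) + (2)·(1)·(-4) = -8.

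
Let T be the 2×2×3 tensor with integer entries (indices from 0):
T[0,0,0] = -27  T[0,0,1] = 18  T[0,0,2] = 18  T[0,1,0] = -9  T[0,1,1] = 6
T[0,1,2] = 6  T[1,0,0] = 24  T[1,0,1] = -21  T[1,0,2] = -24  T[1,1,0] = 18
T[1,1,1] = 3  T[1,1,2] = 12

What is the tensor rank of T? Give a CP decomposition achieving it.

rank(T) = 2

Lower bound: the mode-2 unfolding of T (rows indexed by j, columns by (i,k) = (0,0), (0,1), (0,2), (1,0), (1,1), (1,2)) is [[-27, 18, 18, 24, -21, -24], [-9, 6, 6, 18, 3, 12]].
There the 2×2 minor on rows j ∈ {0, 1}, columns (i,k) ∈ {(0,0), (1,0)} is det [[-27, 24], [-9, 18]] = -270 ≠ 0, so this unfolding has rank ≥ 2; CP rank is at least every unfolding rank, so rank(T) ≥ 2. (Unfolding ranks only ever bound the CP rank from below — rank(T) can be strictly larger than all of them — so the matching upper bound has to come from an explicit 2-term decomposition.)
Upper bound — finding two terms. Write S_k = T[:,:,k] for the frontal slices: S₀ = [[-27, -9], [24, 18]], S₁ = [[18, 6], [-21, 3]], S₂ = [[18, 6], [-24, 12]].
If T = a₁ ⊗ b₁ ⊗ c₁ + a₂ ⊗ b₂ ⊗ c₂ then each S_k = c₁[k]·a₁b₁ᵀ + c₂[k]·a₂b₂ᵀ. S₀ and S₁ are linearly independent, so a₁b₁ᵀ and a₂b₂ᵀ must span the same plane of matrices: they are the rank-1 matrices of the form x·S₀ + y·S₁.
det(x·S₀ + y·S₁) is −270·x² − 90·xy + 180·y² = (-90)·(3·x − 2·y)(x + y), vanishing at (x:y) = (2:3) and (1:-1).
M₁ = 2·S₀ + 3·S₁ = [[0, 0], [-15, 45]] = (-15)·(0, 1)(1, -3)ᵀ and M₂ = S₀ − S₁ = [[-45, -15], [45, 15]] = (-15)·(1, -1)(3, 1)ᵀ, so take a₁ = (0, 1), b₁ = (1, -3), a₂ = (1, -1), b₂ = (3, 1).
Each slice is an integer combination of E₁ = a₁b₁ᵀ and E₂ = a₂b₂ᵀ: S₀ = −3·E₁ − 9·E₂, S₁ = −3·E₁ + 6·E₂, S₂ = −6·E₁ + 6·E₂; reading off coefficients, c₁ = (-3, -3, -6) and c₂ = (-9, 6, 6).
Hence T = (0, 1) ⊗ (1, -3) ⊗ (-3, -3, -6) + (1, -1) ⊗ (3, 1) ⊗ (-9, 6, 6), so rank(T) ≤ 2.
These bounds meet, so rank(T) = 2.
Check entry T[1,1,2] = 12: (1)·(-3)·(-6) + (-1)·(1)·(6) = 12.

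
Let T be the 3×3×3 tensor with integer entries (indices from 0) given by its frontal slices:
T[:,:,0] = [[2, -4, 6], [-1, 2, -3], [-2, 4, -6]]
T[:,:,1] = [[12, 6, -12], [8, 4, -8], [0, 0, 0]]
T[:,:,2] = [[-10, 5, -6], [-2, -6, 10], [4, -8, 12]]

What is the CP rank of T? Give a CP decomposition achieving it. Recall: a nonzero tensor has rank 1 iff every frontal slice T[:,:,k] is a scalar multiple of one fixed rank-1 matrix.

rank(T) = 2

Lower bound: the mode-3 unfolding of T (rows indexed by k, columns by (i,j) = (0,0), (0,1), (0,2), (1,0), (1,1), (1,2), (2,0), (2,1), (2,2)) is [[2, -4, 6, -1, 2, -3, -2, 4, -6], [12, 6, -12, 8, 4, -8, 0, 0, 0], [-10, 5, -6, -2, -6, 10, 4, -8, 12]].
There the 2×2 minor on rows k ∈ {0, 1}, columns (i,j) ∈ {(0,0), (0,1)} is det [[2, -4], [12, 6]] = 60 ≠ 0, so this unfolding has rank ≥ 2; CP rank is at least every unfolding rank, so rank(T) ≥ 2. (This is only a lower bound: in general the CP rank may exceed every unfolding rank, so we still need to exhibit 2 rank-1 terms summing to T.)
Upper bound — finding two terms. Write S_k = T[:,:,k] for the frontal slices: S₀ = [[2, -4, 6], [-1, 2, -3], [-2, 4, -6]], S₁ = [[12, 6, -12], [8, 4, -8], [0, 0, 0]], S₂ = [[-10, 5, -6], [-2, -6, 10], [4, -8, 12]].
If T = a₁ ⊗ b₁ ⊗ c₁ + a₂ ⊗ b₂ ⊗ c₂ then each S_k = c₁[k]·a₁b₁ᵀ + c₂[k]·a₂b₂ᵀ. S₀ and S₁ are linearly independent, so a₁b₁ᵀ and a₂b₂ᵀ must span the same plane of matrices: they are the rank-1 matrices of the form x·S₀ + y·S₁.
The 2×2 minor of x·S₀ + y·S₁ on rows {0,1}, columns {0,1} is 70·xy = 70·(y)(x), vanishing at (x:y) = (1:0) and (0:1).
M₁ = S₀ = [[2, -4, 6], [-1, 2, -3], [-2, 4, -6]] = [2, -1, -2][1, -2, 3]ᵀ and M₂ = S₁ = [[12, 6, -12], [8, 4, -8], [0, 0, 0]] = 2·[3, 2, 0][2, 1, -2]ᵀ, so take a₁ = [2, -1, -2], b₁ = [1, -2, 3], a₂ = [3, 2, 0], b₂ = [2, 1, -2].
Each slice is an integer combination of E₁ = a₁b₁ᵀ and E₂ = a₂b₂ᵀ: S₀ = E₁, S₁ = 2·E₂, S₂ = −2·E₁ − E₂; reading off coefficients, c₁ = [1, 0, -2] and c₂ = [0, 2, -1].
Hence T = [2, -1, -2] ⊗ [1, -2, 3] ⊗ [1, 0, -2] + [3, 2, 0] ⊗ [2, 1, -2] ⊗ [0, 2, -1], so rank(T) ≤ 2.
These bounds meet, so rank(T) = 2.
Check entry T[1,0,1] = 8: (-1)·(1)·(0) + (2)·(2)·(2) = 8.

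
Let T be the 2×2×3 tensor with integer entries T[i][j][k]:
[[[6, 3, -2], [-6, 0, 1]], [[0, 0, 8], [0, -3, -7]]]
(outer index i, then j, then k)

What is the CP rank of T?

Lower bound: the mode-3 unfolding of T (rows indexed by k, columns by (i,j) = (0,0), (0,1), (1,0), (1,1)) is [[6, -6, 0, 0], [3, 0, 0, -3], [-2, 1, 8, -7]].
There the 3×3 minor on rows k ∈ {0, 1, 2}, columns (i,j) ∈ {(0,0), (0,1), (1,0)} is det [[6, -6, 0], [3, 0, 0], [-2, 1, 8]] = 144 ≠ 0, so this unfolding has rank ≥ 3; CP rank is at least every unfolding rank, so rank(T) ≥ 3. (This is only a lower bound: in general the CP rank may exceed every unfolding rank, so we still need to exhibit 3 rank-1 terms summing to T.)
Upper bound: T is a sum of 3 rank-1 terms, T = [1, -1] (x) [0, 1] (x) [-2, 2, 1] + [1, -1] (x) [2, -1] (x) [2, 1, -2] + [1, 2] (x) [1, -1] (x) [2, 1, 2] (one valid choice — decompositions are not unique — normalised so each a, b is primitive with positive first nonzero entry; check it by expanding all entries), so rank(T) ≤ 3.
These bounds meet, so rank(T) = 3.

3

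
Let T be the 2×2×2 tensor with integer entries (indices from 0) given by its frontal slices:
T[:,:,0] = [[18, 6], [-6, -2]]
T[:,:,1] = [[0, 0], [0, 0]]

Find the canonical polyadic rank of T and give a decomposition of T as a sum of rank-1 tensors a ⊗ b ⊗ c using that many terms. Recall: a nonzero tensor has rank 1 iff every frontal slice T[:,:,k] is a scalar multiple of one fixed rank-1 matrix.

Lower bound: T ≠ 0 (e.g. T[0,0,0] = 18), so rank(T) ≥ 1.
Upper bound: if T = a ⊗ b ⊗ c then every fibre of T is a multiple of the corresponding factor, so read the factors off the fibres through the nonzero entry T[0,0,0] = 18.
The mode-1 fibre T[:,0,0] = [18, -6] gives a = [3, -1] (primitive direction); the mode-2 fibre T[0,:,0] = [18, 6] gives b = [3, 1]; then c[k] = T[0,0,k] / (a[0]·b[0]) = [18, 0] / 9 = [2, 0].
Expanding [3, -1] ⊗ [3, 1] ⊗ [2, 0] reproduces all 8 entries of T, so T = [3, -1] ⊗ [3, 1] ⊗ [2, 0] and rank(T) ≤ 1.
These bounds meet, so rank(T) = 1.
Check entry T[0,0,0] = 18: (3)·(3)·(2) = 18.

rank(T) = 1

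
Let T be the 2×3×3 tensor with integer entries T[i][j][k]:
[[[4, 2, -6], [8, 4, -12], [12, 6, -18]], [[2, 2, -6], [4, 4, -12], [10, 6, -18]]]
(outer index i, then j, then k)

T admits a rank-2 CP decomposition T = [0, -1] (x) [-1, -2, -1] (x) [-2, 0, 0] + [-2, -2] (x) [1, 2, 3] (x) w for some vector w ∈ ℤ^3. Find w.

Subtract the known terms from T to get the rank-1 residual R = [-2, -2] (x) [1, 2, 3] (x) w, so R[i,j,k] = a[i]·b[j]·w[k]. Pick indices with nonzero a[0]·b[0] = (-2)·(1) = -2. Only the fibre through (0,0,·) is needed: R[0,0,:] = T[0,0,:] − Σₗ aₗ[0]bₗ[0]cₗ = [4, 2, -6] − (0)·(-1)·[-2, 0, 0] = [4, 2, -6]. Then w[k] = R[0,0,k] / -2 for each k, giving w = [4, 2, -6] / -2 = [-2, -1, 3].

w = [-2, -1, 3]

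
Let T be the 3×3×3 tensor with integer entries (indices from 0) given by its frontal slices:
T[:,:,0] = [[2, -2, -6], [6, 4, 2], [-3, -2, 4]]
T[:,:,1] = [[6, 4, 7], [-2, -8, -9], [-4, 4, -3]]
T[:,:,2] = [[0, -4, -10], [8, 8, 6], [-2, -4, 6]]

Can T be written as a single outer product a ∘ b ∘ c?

No

The mode-2 unfolding of T (rows indexed by j, columns by (i,k) = (0,0), (0,1), (0,2), (1,0), (1,1), (1,2), (2,0), (2,1), (2,2)) is [[2, 6, 0, 6, -2, 8, -3, -4, -2], [-2, 4, -4, 4, -8, 8, -2, 4, -4], [-6, 7, -10, 2, -9, 6, 4, -3, 6]].
There the 3×3 minor on rows j ∈ {0, 1, 2}, columns (i,k) ∈ {(0,0), (0,1), (1,0)} is det [[2, 6, 6], [-2, 4, 4], [-6, 7, 2]] = -100 ≠ 0, so this unfolding has rank ≥ 3; CP rank is at least every unfolding rank, so rank(T) ≥ 3.
In particular rank(T) ≥ 3 > 1, so T is not rank-1.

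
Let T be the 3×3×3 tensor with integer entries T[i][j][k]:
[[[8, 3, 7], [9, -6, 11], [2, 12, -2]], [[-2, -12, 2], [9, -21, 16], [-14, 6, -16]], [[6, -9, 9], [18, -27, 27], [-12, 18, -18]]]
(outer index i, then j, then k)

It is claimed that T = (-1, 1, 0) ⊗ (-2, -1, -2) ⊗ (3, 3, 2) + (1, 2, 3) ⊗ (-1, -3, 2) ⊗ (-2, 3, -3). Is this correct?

Yes

Reconstruct entrywise from the claimed factors. For example, T[2,2,1] = 18 and Σₗ aₗ[2]bₗ[2]cₗ[1] = (0)·(-2)·(3) + (3)·(2)·(3) = 18; checking all 27 entries, every one matches. The claim holds.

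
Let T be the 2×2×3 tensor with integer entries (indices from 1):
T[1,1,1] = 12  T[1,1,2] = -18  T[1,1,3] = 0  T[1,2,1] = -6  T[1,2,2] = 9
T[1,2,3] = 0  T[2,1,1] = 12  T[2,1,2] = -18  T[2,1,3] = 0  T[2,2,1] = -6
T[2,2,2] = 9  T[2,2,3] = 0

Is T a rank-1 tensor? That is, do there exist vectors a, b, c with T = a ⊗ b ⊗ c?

Yes

If T = a ⊗ b ⊗ c then every fibre of T is a multiple of the corresponding factor, so read the factors off the fibres through the nonzero entry T[1,1,1] = 12.
The mode-1 fibre T[:,1,1] = [12, 12] gives a = [1, 1] (primitive direction); the mode-2 fibre T[1,:,1] = [12, -6] gives b = [2, -1]; then c[k] = T[1,1,k] / (a[1]·b[1]) = [12, -18, 0] / 2 = [6, -9, 0].
Expanding [1, 1] ⊗ [2, -1] ⊗ [6, -9, 0] reproduces all 12 entries of T, so T = [1, 1] ⊗ [2, -1] ⊗ [6, -9, 0] and rank(T) ≤ 1.
Equivalently every frontal slice T[:,:,k] is c[k] times the rank-1 matrix [1, 1] ⊗ [2, -1]. So T has rank 1 (it is nonzero).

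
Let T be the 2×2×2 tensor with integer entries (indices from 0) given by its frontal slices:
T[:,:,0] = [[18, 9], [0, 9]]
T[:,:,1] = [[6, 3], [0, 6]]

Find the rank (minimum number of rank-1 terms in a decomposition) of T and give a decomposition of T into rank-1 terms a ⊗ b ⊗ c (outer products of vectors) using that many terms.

Lower bound: the mode-1 unfolding of T (rows indexed by i, columns by (j,k) = (0,0), (0,1), (1,0), (1,1)) is [[18, 6, 9, 3], [0, 0, 9, 6]].
There the 2×2 minor on rows i ∈ {0, 1}, columns (j,k) ∈ {(0,0), (1,0)} is det [[18, 9], [0, 9]] = 162 ≠ 0, so this unfolding has rank ≥ 2; CP rank is at least every unfolding rank, so rank(T) ≥ 2. (Unfolding ranks only ever bound the CP rank from below — rank(T) can be strictly larger than all of them — so the matching upper bound has to come from an explicit 2-term decomposition.)
Upper bound — finding two terms. Write S_k = T[:,:,k] for the frontal slices: S₀ = [[18, 9], [0, 9]], S₁ = [[6, 3], [0, 6]].
If T = a₁ ⊗ b₁ ⊗ c₁ + a₂ ⊗ b₂ ⊗ c₂ then each S_k = c₁[k]·a₁b₁ᵀ + c₂[k]·a₂b₂ᵀ. S₀ and S₁ are linearly independent, so a₁b₁ᵀ and a₂b₂ᵀ must span the same plane of matrices: they are the rank-1 matrices of the form x·S₀ + y·S₁.
det(x·S₀ + y·S₁) is 162·x² + 162·xy + 36·y² = 18·(3·x + 2·y)(3·x + y), vanishing at (x:y) = (2:-3) and (1:-3).
M₁ = 2·S₀ − 3·S₁ = [[18, 9], [0, 0]] = 9·[1, 0][2, 1]ᵀ and M₂ = S₀ − 3·S₁ = [[0, 0], [0, -9]] = (-9)·[0, 1][0, 1]ᵀ, so take a₁ = [1, 0], b₁ = [2, 1], a₂ = [0, 1], b₂ = [0, 1].
Each slice is an integer combination of E₁ = a₁b₁ᵀ and E₂ = a₂b₂ᵀ: S₀ = 9·E₁ + 9·E₂, S₁ = 3·E₁ + 6·E₂; reading off coefficients, c₁ = [9, 3] and c₂ = [9, 6].
Hence T = [1, 0] ⊗ [2, 1] ⊗ [9, 3] + [0, 1] ⊗ [0, 1] ⊗ [9, 6], so rank(T) ≤ 2.
These bounds meet, so rank(T) = 2.
Check entry T[0,0,1] = 6: (1)·(2)·(3) + (0)·(0)·(6) = 6.

rank(T) = 2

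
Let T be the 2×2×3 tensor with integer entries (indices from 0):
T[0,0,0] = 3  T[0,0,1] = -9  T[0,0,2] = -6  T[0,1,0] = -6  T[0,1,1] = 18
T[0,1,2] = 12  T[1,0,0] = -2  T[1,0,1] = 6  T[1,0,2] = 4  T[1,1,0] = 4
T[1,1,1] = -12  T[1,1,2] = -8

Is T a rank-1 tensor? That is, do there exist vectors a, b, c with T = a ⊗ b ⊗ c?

Yes

If T = a ⊗ b ⊗ c then every fibre of T is a multiple of the corresponding factor, so read the factors off the fibres through the nonzero entry T[0,0,0] = 3.
The mode-1 fibre T[:,0,0] = [3, -2] gives a = [3, -2] (primitive direction); the mode-2 fibre T[0,:,0] = [3, -6] gives b = [1, -2]; then c[k] = T[0,0,k] / (a[0]·b[0]) = [3, -9, -6] / 3 = [1, -3, -2].
Expanding [3, -2] ⊗ [1, -2] ⊗ [1, -3, -2] reproduces all 12 entries of T, so T = [3, -2] ⊗ [1, -2] ⊗ [1, -3, -2] and rank(T) ≤ 1.
Equivalently every frontal slice T[:,:,k] is c[k] times the rank-1 matrix [3, -2] ⊗ [1, -2]. So T has rank 1 (it is nonzero).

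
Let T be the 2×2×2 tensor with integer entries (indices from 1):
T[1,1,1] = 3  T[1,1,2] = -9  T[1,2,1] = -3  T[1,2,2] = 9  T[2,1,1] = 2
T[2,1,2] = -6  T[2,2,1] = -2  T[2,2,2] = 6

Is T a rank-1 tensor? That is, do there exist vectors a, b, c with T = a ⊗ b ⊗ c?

Yes

If T = a ⊗ b ⊗ c then every fibre of T is a multiple of the corresponding factor, so read the factors off the fibres through the nonzero entry T[1,1,1] = 3.
The mode-1 fibre T[:,1,1] = [3, 2] gives a = [3, 2] (primitive direction); the mode-2 fibre T[1,:,1] = [3, -3] gives b = [1, -1]; then c[k] = T[1,1,k] / (a[1]·b[1]) = [3, -9] / 3 = [1, -3].
Expanding [3, 2] ⊗ [1, -1] ⊗ [1, -3] reproduces all 8 entries of T, so T = [3, 2] ⊗ [1, -1] ⊗ [1, -3] and rank(T) ≤ 1.
Equivalently every frontal slice T[:,:,k] is c[k] times the rank-1 matrix [3, 2] ⊗ [1, -1]. So T has rank 1 (it is nonzero).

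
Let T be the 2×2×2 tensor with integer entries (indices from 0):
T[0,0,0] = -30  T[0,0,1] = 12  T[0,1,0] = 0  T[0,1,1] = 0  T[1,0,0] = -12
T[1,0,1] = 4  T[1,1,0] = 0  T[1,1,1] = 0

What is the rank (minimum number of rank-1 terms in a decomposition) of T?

2

Lower bound: in the mode-1 unfolding of T (rows indexed by i, columns by (j,k)) the 2×2 minor on rows i ∈ {0, 1}, columns (j,k) ∈ {(0,0), (0,1)} is det [[-30, 12], [-12, 4]] = 24 ≠ 0, so that unfolding has rank ≥ 2 and hence rank(T) ≥ 2 (CP rank is at least every unfolding rank, though it can be larger).
Upper bound: T[:,j,:] = b[j]·M for every slice, with b = [1, 0] and M = [[-30, 12], [-12, 4]] (rows i, columns k).
Splitting M by its rows (i = 0, 1), M = [1, 0][-30, 12]ᵀ + [0, 1][-12, 4]ᵀ.
Hence T = [1, 0] (x) [1, 0] (x) [-30, 12] + [0, 1] (x) [1, 0] (x) [-12, 4], so rank(T) ≤ 2.
These bounds meet, so rank(T) = 2.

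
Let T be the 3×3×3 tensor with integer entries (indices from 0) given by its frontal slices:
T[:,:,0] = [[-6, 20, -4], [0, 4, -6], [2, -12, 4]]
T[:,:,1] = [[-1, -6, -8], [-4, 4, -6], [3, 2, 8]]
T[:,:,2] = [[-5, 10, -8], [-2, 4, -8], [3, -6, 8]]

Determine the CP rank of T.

3

Lower bound: the mode-3 unfolding of T (rows indexed by k, columns by (i,j) = (0,0), (0,1), (0,2), (1,0), (1,1), (1,2), (2,0), (2,1), (2,2)) is [[-6, 20, -4, 0, 4, -6, 2, -12, 4], [-1, -6, -8, -4, 4, -6, 3, 2, 8], [-5, 10, -8, -2, 4, -8, 3, -6, 8]].
There the 3×3 minor on rows k ∈ {0, 1, 2}, columns (i,j) ∈ {(0,0), (0,1), (0,2)} is det [[-6, 20, -4], [-1, -6, -8], [-5, 10, -8]] = 32 ≠ 0, so this unfolding has rank ≥ 3; CP rank is at least every unfolding rank, so rank(T) ≥ 3. (Unfolding ranks only ever bound the CP rank from below — rank(T) can be strictly larger than all of them — so the matching upper bound has to come from an explicit 3-term decomposition.)
Upper bound: T is a sum of 3 rank-1 terms, T = [1, -2, 1] (x) [1, -2, 0] (x) [-2, 1, -1] + [1, 1, -1] (x) [1, -2, 2] (x) [-4, -2, -4] + [2, 1, -2] (x) [0, 2, 1] (x) [2, -2, 0] (one valid choice — decompositions are not unique — normalised so each a, b is primitive with positive first nonzero entry; check it by expanding all entries), so rank(T) ≤ 3.
These bounds meet, so rank(T) = 3.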